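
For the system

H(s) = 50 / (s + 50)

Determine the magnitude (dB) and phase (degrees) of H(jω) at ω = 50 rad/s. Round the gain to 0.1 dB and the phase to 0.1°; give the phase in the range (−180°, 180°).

-3.0 dB, -45.0°

At s = jω = j50:
pole (s+50): 50 + j50 → |·| = √(50²+50²) = √5000 ≈ 70.711, ∠ = arctan(50/50) ≈ 45.00°
|H| = 50 / 70.711 ≈ 0.7071
Gain = 20 log₁₀(0.7071) ≈ -3.01 dB
∠H = 0.00° − 45.00° = -45.00°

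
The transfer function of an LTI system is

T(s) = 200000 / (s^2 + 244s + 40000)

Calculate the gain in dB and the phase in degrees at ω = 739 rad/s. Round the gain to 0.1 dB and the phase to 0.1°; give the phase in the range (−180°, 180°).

At s = jω = j739:
quadratic: (j739)² + 244·j739 + 40000 = -506121 + j180316 → |·| ≈ 5.3728e+05, ∠ ≈ 160.39°
|T| = 200000 / 5.3728e+05 ≈ 0.37225
Gain = 20 log₁₀(0.37225) ≈ -8.58 dB
∠T = 0.00° − 160.39° = -160.39°

-8.6 dB, -160.4°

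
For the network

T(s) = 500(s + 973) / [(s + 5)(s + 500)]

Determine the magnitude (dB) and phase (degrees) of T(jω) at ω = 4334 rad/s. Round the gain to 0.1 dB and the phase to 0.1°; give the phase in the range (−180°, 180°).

-18.6 dB, -96.0°

At s = jω = j4334:
zero (s+973): 973 + j4334 → |·| = √(973²+4334²) = √19730285 ≈ 4441.9, ∠ = arctan(4334/973) ≈ 77.35°
pole (s+5): 5 + j4334 → |·| = √(5²+4334²) = √18783581 ≈ 4334, ∠ = arctan(4334/5) ≈ 89.93°
pole (s+500): 500 + j4334 → |·| = √(500²+4334²) = √19033556 ≈ 4362.7, ∠ = arctan(4334/500) ≈ 83.42°
|T| = 500 · 4441.9 / 1.8908e+07 ≈ 0.11746
Gain = 20 log₁₀(0.11746) ≈ -18.60 dB
∠T = 77.35° − 173.35° = -96.00°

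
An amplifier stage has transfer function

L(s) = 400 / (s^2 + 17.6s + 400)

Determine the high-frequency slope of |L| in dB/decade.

-40 dB/decade

Each pole contributes −20 dB/decade at high frequency; each zero contributes +20 dB/decade.
Net: 0 zero(s) − 2 pole(s) → -40 dB/decade.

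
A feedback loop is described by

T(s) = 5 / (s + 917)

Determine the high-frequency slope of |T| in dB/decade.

Each pole contributes −20 dB/decade at high frequency; each zero contributes +20 dB/decade.
Net: 0 zero(s) − 1 pole(s) → -20 dB/decade.

-20 dB/decade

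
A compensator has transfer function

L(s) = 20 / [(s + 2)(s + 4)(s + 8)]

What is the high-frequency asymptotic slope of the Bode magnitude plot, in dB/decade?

Each pole contributes −20 dB/decade at high frequency; each zero contributes +20 dB/decade.
Net: 0 zero(s) − 3 pole(s) → -60 dB/decade.

-60 dB/decade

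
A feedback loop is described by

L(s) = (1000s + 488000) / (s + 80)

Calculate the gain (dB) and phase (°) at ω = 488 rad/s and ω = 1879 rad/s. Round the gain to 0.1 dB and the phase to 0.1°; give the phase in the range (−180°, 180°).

ω = 488: 62.9 dB, -35.7°; ω = 1879: 60.3 dB, -12.1°

Substitute s = j488:
Numerator: 1000(j488) + 488000 = 488000 + j488000
Denominator: (j488) + 80 = 80 + j488
|N| = √(488000² + 488000²) ≈ 6.9014e+05, ∠N ≈ 45.00°
|D| = √(80² + 488²) ≈ 494.51, ∠D ≈ 80.69°
|L| = 6.9014e+05 / 494.51 ≈ 1395.6
Gain = 20 log₁₀(1395.6) ≈ 62.90 dB
∠L = 45.00° − 80.69° = -35.69°

Substitute s = j1879:
Numerator: 1000(j1879) + 488000 = 488000 + j1879000
Denominator: (j1879) + 80 = 80 + j1879
|N| = √(488000² + 1879000²) ≈ 1.9413e+06, ∠N ≈ 75.44°
|D| = √(80² + 1879²) ≈ 1880.7, ∠D ≈ 87.56°
|L| = 1.9413e+06 / 1880.7 ≈ 1032.2
Gain = 20 log₁₀(1032.2) ≈ 60.28 dB
∠L = 75.44° − 87.56° = -12.12°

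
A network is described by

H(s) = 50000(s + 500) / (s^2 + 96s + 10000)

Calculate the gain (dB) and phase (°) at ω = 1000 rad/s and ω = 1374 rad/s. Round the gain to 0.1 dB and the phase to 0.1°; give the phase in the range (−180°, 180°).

ω = 1000: 35.0 dB, -111.0°; ω = 1374: 31.8 dB, -106.0°

At s = jω = j1000:
zero (s+500): 500 + j1000 → |·| = √(500²+1000²) = √1250000 ≈ 1118, ∠ = arctan(1000/500) ≈ 63.43°
quadratic: (j1000)² + 96·j1000 + 10000 = -990000 + j96000 → |·| ≈ 9.9464e+05, ∠ ≈ 174.46°
|H| = 50000 · 1118 / 9.9464e+05 ≈ 56.201
Gain = 20 log₁₀(56.201) ≈ 34.99 dB
∠H = 63.43° − 174.46° = -111.03°

At s = jω = j1374:
zero (s+500): 500 + j1374 → |·| = √(500²+1374²) = √2137876 ≈ 1462.1, ∠ = arctan(1374/500) ≈ 70.00°
quadratic: (j1374)² + 96·j1374 + 10000 = -1877876 + j131904 → |·| ≈ 1.8825e+06, ∠ ≈ 175.98°
|H| = 50000 · 1462.1 / 1.8825e+06 ≈ 38.834
Gain = 20 log₁₀(38.834) ≈ 31.78 dB
∠H = 70.00° − 175.98° = -105.98°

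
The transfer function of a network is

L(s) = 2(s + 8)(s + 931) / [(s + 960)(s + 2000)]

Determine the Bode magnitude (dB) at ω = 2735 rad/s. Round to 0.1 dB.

4.1 dB

At s = jω = j2735:
zero (s+8): 8 + j2735 → |·| = √(8²+2735²) = √7480289 ≈ 2735, ∠ = arctan(2735/8) ≈ 89.83°
zero (s+931): 931 + j2735 → |·| = √(931²+2735²) = √8346986 ≈ 2889.1, ∠ = arctan(2735/931) ≈ 71.20°
pole (s+960): 960 + j2735 → |·| = √(960²+2735²) = √8401825 ≈ 2898.6, ∠ = arctan(2735/960) ≈ 70.66°
pole (s+2000): 2000 + j2735 → |·| = √(2000²+2735²) = √11480225 ≈ 3388.2, ∠ = arctan(2735/2000) ≈ 53.82°
|L| = 2 · 7.9017e+06 / 9.821e+06 ≈ 1.6091
Gain = 20 log₁₀(1.6091) ≈ 4.13 dB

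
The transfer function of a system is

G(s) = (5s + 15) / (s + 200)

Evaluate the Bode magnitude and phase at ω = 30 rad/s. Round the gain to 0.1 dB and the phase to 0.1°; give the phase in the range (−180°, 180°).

-2.6 dB, 75.8°

Substitute s = j30:
Numerator: 5(j30) + 15 = 15 + j150
Denominator: (j30) + 200 = 200 + j30
|N| = √(15² + 150²) ≈ 150.75, ∠N ≈ 84.29°
|D| = √(200² + 30²) ≈ 202.24, ∠D ≈ 8.53°
|G| = 150.75 / 202.24 ≈ 0.7454
Gain = 20 log₁₀(0.7454) ≈ -2.55 dB
∠G = 84.29° − 8.53° = 75.76°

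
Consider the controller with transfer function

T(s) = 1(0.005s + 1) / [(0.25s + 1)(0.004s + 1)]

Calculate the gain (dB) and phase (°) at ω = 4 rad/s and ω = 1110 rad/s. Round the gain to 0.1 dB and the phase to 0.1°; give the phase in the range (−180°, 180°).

ω = 4: -3.0 dB, -44.8°; ω = 1110: -47.0 dB, -87.3°

At ω = 4 rad/s:
zero (1 + j4·0.005) = 1 + j0.02 → |·| ≈ 1.0002, ∠ ≈ 1.15°
pole (1 + j4·0.25) = 1 + j1 → |·| ≈ 1.4142, ∠ ≈ 45.00°
pole (1 + j4·0.004) = 1 + j0.016 → |·| ≈ 1.0001, ∠ ≈ 0.92°
|T| = 1 · 1.0002 / (1.4142 · 1.0001) ≈ 0.70718
Gain = 20 log₁₀(0.70718) ≈ -3.01 dB
∠T = (1.15°) − (45.00° + 0.92°) = -44.77°

At ω = 1110 rad/s:
zero (1 + j1110·0.005) = 1 + j5.55 → |·| ≈ 5.6394, ∠ ≈ 79.79°
pole (1 + j1110·0.25) = 1 + j277.5 → |·| ≈ 277.5, ∠ ≈ 89.79°
pole (1 + j1110·0.004) = 1 + j4.44 → |·| ≈ 4.5512, ∠ ≈ 77.31°
|T| = 1 · 5.6394 / (277.5 · 4.5512) ≈ 0.0044652
Gain = 20 log₁₀(0.0044652) ≈ -47.00 dB
∠T = (79.79°) − (89.79° + 77.31°) = -87.31°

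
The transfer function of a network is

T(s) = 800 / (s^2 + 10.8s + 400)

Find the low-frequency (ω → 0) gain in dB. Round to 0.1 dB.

T(0) = 800 / 400 = 2
20 log₁₀(2) ≈ 6.02 dB

6.0 dB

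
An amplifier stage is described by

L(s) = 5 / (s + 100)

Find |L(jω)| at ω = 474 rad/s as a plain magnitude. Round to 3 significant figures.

At s = jω = j474:
pole (s+100): 100 + j474 → |·| = √(100²+474²) = √234676 ≈ 484.43, ∠ = arctan(474/100) ≈ 78.09°
|L| = 5 / 484.43 ≈ 0.010321

0.0103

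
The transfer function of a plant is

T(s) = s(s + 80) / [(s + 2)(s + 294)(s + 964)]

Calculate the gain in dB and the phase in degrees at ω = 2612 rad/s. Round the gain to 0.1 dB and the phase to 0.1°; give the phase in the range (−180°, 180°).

At s = jω = j2612:
zero (s+80): 80 + j2612 → |·| = √(80²+2612²) = √6828944 ≈ 2613.2, ∠ = arctan(2612/80) ≈ 88.25°
zero at origin: s = j2612 → |·| = 2612, ∠ = 90.00°
pole (s+2): 2 + j2612 → |·| = √(2²+2612²) = √6822548 ≈ 2612, ∠ = arctan(2612/2) ≈ 89.96°
pole (s+294): 294 + j2612 → |·| = √(294²+2612²) = √6908980 ≈ 2628.5, ∠ = arctan(2612/294) ≈ 83.58°
pole (s+964): 964 + j2612 → |·| = √(964²+2612²) = √7751840 ≈ 2784.2, ∠ = arctan(2612/964) ≈ 69.74°
|T| = 1 · 6.8257e+06 / 1.9115e+10 ≈ 0.00035709
Gain = 20 log₁₀(0.00035709) ≈ -68.94 dB
∠T = 178.25° − 243.28° = -65.03°

-68.9 dB, -65.0°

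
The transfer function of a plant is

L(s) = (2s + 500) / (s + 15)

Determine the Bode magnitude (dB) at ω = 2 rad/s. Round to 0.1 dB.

Substitute s = j2:
Numerator: 2(j2) + 500 = 500 + j4
Denominator: (j2) + 15 = 15 + j2
|N| = √(500² + 4²) ≈ 500.02, ∠N ≈ 0.46°
|D| = √(15² + 2²) ≈ 15.133, ∠D ≈ 7.59°
|L| = 500.02 / 15.133 ≈ 33.042
Gain = 20 log₁₀(33.042) ≈ 30.38 dB

30.4 dB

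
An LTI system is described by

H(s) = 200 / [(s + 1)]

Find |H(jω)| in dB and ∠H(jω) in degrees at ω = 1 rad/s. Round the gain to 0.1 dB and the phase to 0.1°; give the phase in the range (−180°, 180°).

At ω = 1 rad/s:
pole (1 + j1·1) = 1 + j1 → |·| ≈ 1.4142, ∠ ≈ 45.00°
|H| = 200 · 1 / (1.4142) ≈ 141.42
Gain = 20 log₁₀(141.42) ≈ 43.01 dB
∠H = (0°) − (45.00°) = -45.00°

43.0 dB, -45.0°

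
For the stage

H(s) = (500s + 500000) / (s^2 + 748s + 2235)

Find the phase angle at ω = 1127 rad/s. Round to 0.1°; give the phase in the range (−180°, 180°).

-98.0°

Substitute s = j1127:
Numerator: 500(j1127) + 500000 = 500000 + j563500
Denominator: (j1127)^2 + 748(j1127) + 2235 = -1267894 + j842996
|N| = √(500000² + 563500²) ≈ 7.5335e+05, ∠N ≈ 48.42°
|D| = √(1267894² + 842996²) ≈ 1.5226e+06, ∠D ≈ 146.38°
∠H = 48.42° − 146.38° = -97.96°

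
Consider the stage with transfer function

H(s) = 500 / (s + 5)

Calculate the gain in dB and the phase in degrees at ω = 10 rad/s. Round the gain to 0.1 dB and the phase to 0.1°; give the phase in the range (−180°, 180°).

33.0 dB, -63.4°

At s = jω = j10:
pole (s+5): 5 + j10 → |·| = √(5²+10²) = √125 ≈ 11.18, ∠ = arctan(10/5) ≈ 63.43°
|H| = 500 / 11.18 ≈ 44.723
Gain = 20 log₁₀(44.723) ≈ 33.01 dB
∠H = 0.00° − 63.43° = -63.43°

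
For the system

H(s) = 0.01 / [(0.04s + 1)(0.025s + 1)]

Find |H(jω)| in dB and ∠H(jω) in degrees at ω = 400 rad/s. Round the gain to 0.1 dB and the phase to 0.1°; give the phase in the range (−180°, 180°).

At ω = 400 rad/s:
pole (1 + j400·0.04) = 1 + j16 → |·| ≈ 16.031, ∠ ≈ 86.42°
pole (1 + j400·0.025) = 1 + j10 → |·| ≈ 10.05, ∠ ≈ 84.29°
|H| = 0.01 · 1 / (16.031 · 10.05) ≈ 6.2069e-05
Gain = 20 log₁₀(6.2069e-05) ≈ -84.14 dB
∠H = (0°) − (86.42° + 84.29°) = -170.71°

-84.1 dB, -170.7°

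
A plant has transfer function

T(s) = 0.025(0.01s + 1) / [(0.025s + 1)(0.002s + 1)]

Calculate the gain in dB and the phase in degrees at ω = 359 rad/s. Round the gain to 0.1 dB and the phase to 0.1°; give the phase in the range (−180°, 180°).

-41.5 dB, -44.9°

At ω = 359 rad/s:
zero (1 + j359·0.01) = 1 + j3.59 → |·| ≈ 3.7267, ∠ ≈ 74.43°
pole (1 + j359·0.025) = 1 + j8.975 → |·| ≈ 9.0305, ∠ ≈ 83.64°
pole (1 + j359·0.002) = 1 + j0.718 → |·| ≈ 1.2311, ∠ ≈ 35.68°
|T| = 0.025 · 3.7267 / (9.0305 · 1.2311) ≈ 0.0083803
Gain = 20 log₁₀(0.0083803) ≈ -41.53 dB
∠T = (74.43°) − (83.64° + 35.68°) = -44.89°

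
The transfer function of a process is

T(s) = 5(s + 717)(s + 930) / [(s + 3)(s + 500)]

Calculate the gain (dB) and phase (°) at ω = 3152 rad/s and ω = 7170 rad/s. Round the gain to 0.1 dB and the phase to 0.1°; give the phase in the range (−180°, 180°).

ω = 3152: 14.5 dB, -20.2°; ω = 7170: 14.1 dB, -9.1°

At s = jω = j3152:
zero (s+717): 717 + j3152 → |·| = √(717²+3152²) = √10449193 ≈ 3232.5, ∠ = arctan(3152/717) ≈ 77.18°
zero (s+930): 930 + j3152 → |·| = √(930²+3152²) = √10800004 ≈ 3286.3, ∠ = arctan(3152/930) ≈ 73.56°
pole (s+3): 3 + j3152 → |·| = √(3²+3152²) = √9935113 ≈ 3152, ∠ = arctan(3152/3) ≈ 89.95°
pole (s+500): 500 + j3152 → |·| = √(500²+3152²) = √10185104 ≈ 3191.4, ∠ = arctan(3152/500) ≈ 80.99°
|T| = 5 · 1.0623e+07 / 1.0059e+07 ≈ 5.2803
Gain = 20 log₁₀(5.2803) ≈ 14.45 dB
∠T = 150.74° − 170.94° = -20.20°

At s = jω = j7170:
zero (s+717): 717 + j7170 → |·| = √(717²+7170²) = √51922989 ≈ 7205.8, ∠ = arctan(7170/717) ≈ 84.29°
zero (s+930): 930 + j7170 → |·| = √(930²+7170²) = √52273800 ≈ 7230.1, ∠ = arctan(7170/930) ≈ 82.61°
pole (s+3): 3 + j7170 → |·| = √(3²+7170²) = √51408909 ≈ 7170, ∠ = arctan(7170/3) ≈ 89.98°
pole (s+500): 500 + j7170 → |·| = √(500²+7170²) = √51658900 ≈ 7187.4, ∠ = arctan(7170/500) ≈ 86.01°
|T| = 5 · 5.2099e+07 / 5.1534e+07 ≈ 5.0548
Gain = 20 log₁₀(5.0548) ≈ 14.07 dB
∠T = 166.90° − 175.99° = -9.09°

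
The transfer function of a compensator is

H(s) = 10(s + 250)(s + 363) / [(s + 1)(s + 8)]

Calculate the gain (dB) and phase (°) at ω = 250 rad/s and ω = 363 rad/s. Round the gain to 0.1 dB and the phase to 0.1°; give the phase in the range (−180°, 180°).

At s = jω = j250:
zero (s+250): 250 + j250 → |·| = √(250²+250²) = √125000 ≈ 353.55, ∠ = arctan(250/250) ≈ 45.00°
zero (s+363): 363 + j250 → |·| = √(363²+250²) = √194269 ≈ 440.76, ∠ = arctan(250/363) ≈ 34.56°
pole (s+1): 1 + j250 → |·| = √(1²+250²) = √62501 ≈ 250, ∠ = arctan(250/1) ≈ 89.77°
pole (s+8): 8 + j250 → |·| = √(8²+250²) = √62564 ≈ 250.13, ∠ = arctan(250/8) ≈ 88.17°
|H| = 10 · 1.5583e+05 / 62532 ≈ 24.92
Gain = 20 log₁₀(24.92) ≈ 27.93 dB
∠H = 79.56° − 177.94° = -98.38°

At s = jω = j363:
zero (s+250): 250 + j363 → |·| = √(250²+363²) = √194269 ≈ 440.76, ∠ = arctan(363/250) ≈ 55.44°
zero (s+363): 363 + j363 → |·| = √(363²+363²) = √263538 ≈ 513.36, ∠ = arctan(363/363) ≈ 45.00°
pole (s+1): 1 + j363 → |·| = √(1²+363²) = √131770 ≈ 363, ∠ = arctan(363/1) ≈ 89.84°
pole (s+8): 8 + j363 → |·| = √(8²+363²) = √131833 ≈ 363.09, ∠ = arctan(363/8) ≈ 88.74°
|H| = 10 · 2.2627e+05 / 1.318e+05 ≈ 17.168
Gain = 20 log₁₀(17.168) ≈ 24.69 dB
∠H = 100.44° − 178.58° = -78.14°

ω = 250: 27.9 dB, -98.4°; ω = 363: 24.7 dB, -78.1°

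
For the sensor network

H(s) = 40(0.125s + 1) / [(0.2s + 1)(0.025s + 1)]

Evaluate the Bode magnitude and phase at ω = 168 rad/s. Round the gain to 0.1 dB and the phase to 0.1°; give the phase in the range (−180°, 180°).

15.3 dB, -77.6°

At ω = 168 rad/s:
zero (1 + j168·0.125) = 1 + j21 → |·| ≈ 21.024, ∠ ≈ 87.27°
pole (1 + j168·0.2) = 1 + j33.6 → |·| ≈ 33.615, ∠ ≈ 88.30°
pole (1 + j168·0.025) = 1 + j4.2 → |·| ≈ 4.3174, ∠ ≈ 76.61°
|H| = 40 · 21.024 / (33.615 · 4.3174) ≈ 5.7946
Gain = 20 log₁₀(5.7946) ≈ 15.26 dB
∠H = (87.27°) − (88.30° + 76.61°) = -77.64°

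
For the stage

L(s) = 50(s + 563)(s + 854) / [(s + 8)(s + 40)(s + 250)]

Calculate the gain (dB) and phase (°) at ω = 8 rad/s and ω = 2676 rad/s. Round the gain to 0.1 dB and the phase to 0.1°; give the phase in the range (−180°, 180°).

ω = 8: 46.4 dB, -56.8°; ω = 2676: -34.0 dB, -113.2°

At s = jω = j8:
zero (s+563): 563 + j8 → |·| = √(563²+8²) = √317033 ≈ 563.06, ∠ = arctan(8/563) ≈ 0.81°
zero (s+854): 854 + j8 → |·| = √(854²+8²) = √729380 ≈ 854.04, ∠ = arctan(8/854) ≈ 0.54°
pole (s+8): 8 + j8 → |·| = √(8²+8²) = √128 ≈ 11.314, ∠ = arctan(8/8) ≈ 45.00°
pole (s+40): 40 + j8 → |·| = √(40²+8²) = √1664 ≈ 40.792, ∠ = arctan(8/40) ≈ 11.31°
pole (s+250): 250 + j8 → |·| = √(250²+8²) = √62564 ≈ 250.13, ∠ = arctan(8/250) ≈ 1.83°
|L| = 50 · 4.8088e+05 / 1.1544e+05 ≈ 208.28
Gain = 20 log₁₀(208.28) ≈ 46.37 dB
∠L = 1.35° − 58.14° = -56.79°

At s = jω = j2676:
zero (s+563): 563 + j2676 → |·| = √(563²+2676²) = √7477945 ≈ 2734.6, ∠ = arctan(2676/563) ≈ 78.12°
zero (s+854): 854 + j2676 → |·| = √(854²+2676²) = √7890292 ≈ 2809, ∠ = arctan(2676/854) ≈ 72.30°
pole (s+8): 8 + j2676 → |·| = √(8²+2676²) = √7161040 ≈ 2676, ∠ = arctan(2676/8) ≈ 89.83°
pole (s+40): 40 + j2676 → |·| = √(40²+2676²) = √7162576 ≈ 2676.3, ∠ = arctan(2676/40) ≈ 89.14°
pole (s+250): 250 + j2676 → |·| = √(250²+2676²) = √7223476 ≈ 2687.7, ∠ = arctan(2676/250) ≈ 84.66°
|L| = 50 · 7.6815e+06 / 1.9249e+10 ≈ 0.019953
Gain = 20 log₁₀(0.019953) ≈ -34.00 dB
∠L = 150.42° − 263.63° = -113.21°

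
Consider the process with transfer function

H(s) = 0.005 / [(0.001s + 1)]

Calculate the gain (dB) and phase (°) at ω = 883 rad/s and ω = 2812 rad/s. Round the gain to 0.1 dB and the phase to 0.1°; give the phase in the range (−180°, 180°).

ω = 883: -48.5 dB, -41.4°; ω = 2812: -55.5 dB, -70.4°

At ω = 883 rad/s:
pole (1 + j883·0.001) = 1 + j0.883 → |·| ≈ 1.334, ∠ ≈ 41.44°
|H| = 0.005 · 1 / (1.334) ≈ 0.0037481
Gain = 20 log₁₀(0.0037481) ≈ -48.52 dB
∠H = (0°) − (41.44°) = -41.44°

At ω = 2812 rad/s:
pole (1 + j2812·0.001) = 1 + j2.812 → |·| ≈ 2.9845, ∠ ≈ 70.42°
|H| = 0.005 · 1 / (2.9845) ≈ 0.0016753
Gain = 20 log₁₀(0.0016753) ≈ -55.52 dB
∠H = (0°) − (70.42°) = -70.42°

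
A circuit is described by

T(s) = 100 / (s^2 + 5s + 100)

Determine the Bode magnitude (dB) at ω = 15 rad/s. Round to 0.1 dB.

At s = jω = j15:
quadratic: (j15)² + 5·j15 + 100 = -125 + j75 → |·| ≈ 145.77, ∠ ≈ 149.04°
|T| = 100 / 145.77 ≈ 0.68601
Gain = 20 log₁₀(0.68601) ≈ -3.27 dB

-3.3 dB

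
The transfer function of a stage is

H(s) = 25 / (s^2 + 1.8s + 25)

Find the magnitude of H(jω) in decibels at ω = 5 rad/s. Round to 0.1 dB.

8.9 dB

At s = jω = j5:
quadratic: (j5)² + 1.8·j5 + 25 = 0 + j9 → |·| ≈ 9, ∠ ≈ 90.00°
|H| = 25 / 9 ≈ 2.7778
Gain = 20 log₁₀(2.7778) ≈ 8.87 dB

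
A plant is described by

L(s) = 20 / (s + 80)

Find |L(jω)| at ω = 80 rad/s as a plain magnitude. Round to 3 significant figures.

Substitute s = j80:
Numerator: 20 = 20 + j0
Denominator: (j80) + 80 = 80 + j80
|N| = √(20² + 0²) ≈ 20, ∠N ≈ 0.00°
|D| = √(80² + 80²) ≈ 113.14, ∠D ≈ 45.00°
|L| = 20 / 113.14 ≈ 0.17677

0.177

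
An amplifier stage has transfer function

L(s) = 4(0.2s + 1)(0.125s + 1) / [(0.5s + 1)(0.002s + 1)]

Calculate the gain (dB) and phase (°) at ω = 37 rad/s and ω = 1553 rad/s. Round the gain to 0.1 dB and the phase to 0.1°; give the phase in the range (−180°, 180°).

ω = 37: 17.6 dB, 69.0°; ω = 1553: 39.6 dB, 17.4°

At ω = 37 rad/s:
zero (1 + j37·0.2) = 1 + j7.4 → |·| ≈ 7.4673, ∠ ≈ 82.30°
zero (1 + j37·0.125) = 1 + j4.625 → |·| ≈ 4.7319, ∠ ≈ 77.80°
pole (1 + j37·0.5) = 1 + j18.5 → |·| ≈ 18.527, ∠ ≈ 86.91°
pole (1 + j37·0.002) = 1 + j0.074 → |·| ≈ 1.0027, ∠ ≈ 4.23°
|L| = 4 · 7.4673 · 4.7319 / (18.527 · 1.0027) ≈ 7.6082
Gain = 20 log₁₀(7.6082) ≈ 17.63 dB
∠L = (82.30° + 77.80°) − (86.91° + 4.23°) = 68.96°

At ω = 1553 rad/s:
zero (1 + j1553·0.2) = 1 + j310.6 → |·| ≈ 310.6, ∠ ≈ 89.82°
zero (1 + j1553·0.125) = 1 + j194.125 → |·| ≈ 194.13, ∠ ≈ 89.70°
pole (1 + j1553·0.5) = 1 + j776.5 → |·| ≈ 776.5, ∠ ≈ 89.93°
pole (1 + j1553·0.002) = 1 + j3.106 → |·| ≈ 3.263, ∠ ≈ 72.15°
|L| = 4 · 310.6 · 194.13 / (776.5 · 3.263) ≈ 95.191
Gain = 20 log₁₀(95.191) ≈ 39.57 dB
∠L = (89.82° + 89.70°) − (89.93° + 72.15°) = 17.44°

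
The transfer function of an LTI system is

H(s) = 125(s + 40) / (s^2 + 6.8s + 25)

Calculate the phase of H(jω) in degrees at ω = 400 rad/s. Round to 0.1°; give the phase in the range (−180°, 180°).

At s = jω = j400:
zero (s+40): 40 + j400 → |·| = √(40²+400²) = √161600 ≈ 402, ∠ = arctan(400/40) ≈ 84.29°
quadratic: (j400)² + 6.8·j400 + 25 = -159975 + j2720 → |·| ≈ 1.6e+05, ∠ ≈ 179.03°
∠H = 84.29° − 179.03° = -94.74°

-94.7°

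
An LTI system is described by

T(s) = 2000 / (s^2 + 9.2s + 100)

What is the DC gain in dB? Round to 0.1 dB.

T(0) = 2000 / 100 = 20
20 log₁₀(20) ≈ 26.02 dB

26.0 dB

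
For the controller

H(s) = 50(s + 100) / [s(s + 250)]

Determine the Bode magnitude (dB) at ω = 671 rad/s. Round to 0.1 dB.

-23.0 dB

At s = jω = j671:
zero (s+100): 100 + j671 → |·| = √(100²+671²) = √460241 ≈ 678.41, ∠ = arctan(671/100) ≈ 81.52°
pole (s+250): 250 + j671 → |·| = √(250²+671²) = √512741 ≈ 716.06, ∠ = arctan(671/250) ≈ 69.57°
pole at origin: |s| = 671, ∠ = 90.00° (in denominator)
|H| = 50 · 678.41 / 4.8048e+05 ≈ 0.070597
Gain = 20 log₁₀(0.070597) ≈ -23.02 dB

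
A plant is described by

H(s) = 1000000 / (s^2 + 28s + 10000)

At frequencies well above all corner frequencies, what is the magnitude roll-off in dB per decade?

-40 dB/decade

Each pole contributes −20 dB/decade at high frequency; each zero contributes +20 dB/decade.
Net: 0 zero(s) − 2 pole(s) → -40 dB/decade.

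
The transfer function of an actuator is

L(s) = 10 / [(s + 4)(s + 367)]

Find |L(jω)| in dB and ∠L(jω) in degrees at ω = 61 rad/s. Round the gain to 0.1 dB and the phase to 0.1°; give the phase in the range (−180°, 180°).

-67.1 dB, -95.7°

At s = jω = j61:
pole (s+4): 4 + j61 → |·| = √(4²+61²) = √3737 ≈ 61.131, ∠ = arctan(61/4) ≈ 86.25°
pole (s+367): 367 + j61 → |·| = √(367²+61²) = √138410 ≈ 372.03, ∠ = arctan(61/367) ≈ 9.44°
|L| = 10 / 22743 ≈ 0.0004397
Gain = 20 log₁₀(0.0004397) ≈ -67.14 dB
∠L = 0.00° − 95.69° = -95.69°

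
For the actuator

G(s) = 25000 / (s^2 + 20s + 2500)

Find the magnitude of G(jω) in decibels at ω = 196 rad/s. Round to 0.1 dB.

-3.2 dB

At s = jω = j196:
quadratic: (j196)² + 20·j196 + 2500 = -35916 + j3920 → |·| ≈ 36129, ∠ ≈ 173.77°
|G| = 25000 / 36129 ≈ 0.69196
Gain = 20 log₁₀(0.69196) ≈ -3.20 dB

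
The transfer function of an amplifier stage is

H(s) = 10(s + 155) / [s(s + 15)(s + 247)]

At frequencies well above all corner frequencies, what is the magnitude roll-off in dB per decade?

-40 dB/decade

Each pole contributes −20 dB/decade at high frequency; each zero contributes +20 dB/decade.
Net: 1 zero(s) − 3 pole(s) → -40 dB/decade.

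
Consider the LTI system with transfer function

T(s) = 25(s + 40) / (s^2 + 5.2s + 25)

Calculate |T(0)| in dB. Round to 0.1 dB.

T(0) = 25·40 / 25 = 40
20 log₁₀(40) ≈ 32.04 dB

32.0 dB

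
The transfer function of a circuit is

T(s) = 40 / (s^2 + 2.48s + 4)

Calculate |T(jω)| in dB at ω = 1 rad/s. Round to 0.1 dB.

20.2 dB

At s = jω = j1:
quadratic: (j1)² + 2.48·j1 + 4 = 3 + j2.48 → |·| ≈ 3.8924, ∠ ≈ 39.58°
|T| = 40 / 3.8924 ≈ 10.276
Gain = 20 log₁₀(10.276) ≈ 20.24 dB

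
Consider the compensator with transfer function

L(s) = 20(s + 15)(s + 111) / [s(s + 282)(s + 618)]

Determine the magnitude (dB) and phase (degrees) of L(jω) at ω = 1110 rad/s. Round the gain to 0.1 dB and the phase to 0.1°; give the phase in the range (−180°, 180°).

At s = jω = j1110:
zero (s+15): 15 + j1110 → |·| = √(15²+1110²) = √1232325 ≈ 1110.1, ∠ = arctan(1110/15) ≈ 89.23°
zero (s+111): 111 + j1110 → |·| = √(111²+1110²) = √1244421 ≈ 1115.5, ∠ = arctan(1110/111) ≈ 84.29°
pole (s+282): 282 + j1110 → |·| = √(282²+1110²) = √1311624 ≈ 1145.3, ∠ = arctan(1110/282) ≈ 75.75°
pole (s+618): 618 + j1110 → |·| = √(618²+1110²) = √1614024 ≈ 1270.4, ∠ = arctan(1110/618) ≈ 60.89°
pole at origin: |s| = 1110, ∠ = 90.00° (in denominator)
|L| = 20 · 1.2383e+06 / 1.615e+09 ≈ 0.015335
Gain = 20 log₁₀(0.015335) ≈ -36.29 dB
∠L = 173.52° − 226.64° = -53.12°

-36.3 dB, -53.1°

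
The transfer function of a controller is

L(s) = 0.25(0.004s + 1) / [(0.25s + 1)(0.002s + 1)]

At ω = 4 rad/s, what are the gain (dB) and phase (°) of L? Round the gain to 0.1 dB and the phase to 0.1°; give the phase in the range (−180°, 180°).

At ω = 4 rad/s:
zero (1 + j4·0.004) = 1 + j0.016 → |·| ≈ 1.0001, ∠ ≈ 0.92°
pole (1 + j4·0.25) = 1 + j1 → |·| ≈ 1.4142, ∠ ≈ 45.00°
pole (1 + j4·0.002) = 1 + j0.008 → |·| ≈ 1, ∠ ≈ 0.46°
|L| = 0.25 · 1.0001 / (1.4142 · 1) ≈ 0.1768
Gain = 20 log₁₀(0.1768) ≈ -15.05 dB
∠L = (0.92°) − (45.00° + 0.46°) = -44.54°

-15.1 dB, -44.5°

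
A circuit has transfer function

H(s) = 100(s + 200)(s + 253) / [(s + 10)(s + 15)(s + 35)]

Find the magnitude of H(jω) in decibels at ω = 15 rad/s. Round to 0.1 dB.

50.9 dB

At s = jω = j15:
zero (s+200): 200 + j15 → |·| = √(200²+15²) = √40225 ≈ 200.56, ∠ = arctan(15/200) ≈ 4.29°
zero (s+253): 253 + j15 → |·| = √(253²+15²) = √64234 ≈ 253.44, ∠ = arctan(15/253) ≈ 3.39°
pole (s+10): 10 + j15 → |·| = √(10²+15²) = √325 ≈ 18.028, ∠ = arctan(15/10) ≈ 56.31°
pole (s+15): 15 + j15 → |·| = √(15²+15²) = √450 ≈ 21.213, ∠ = arctan(15/15) ≈ 45.00°
pole (s+35): 35 + j15 → |·| = √(35²+15²) = √1450 ≈ 38.079, ∠ = arctan(15/35) ≈ 23.20°
|H| = 100 · 50830 / 14562 ≈ 349.06
Gain = 20 log₁₀(349.06) ≈ 50.86 dB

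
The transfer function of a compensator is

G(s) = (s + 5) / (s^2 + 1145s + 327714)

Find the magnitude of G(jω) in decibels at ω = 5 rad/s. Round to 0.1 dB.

Substitute s = j5:
Numerator: (j5) + 5 = 5 + j5
Denominator: (j5)^2 + 1145(j5) + 327714 = 327689 + j5725
|N| = √(5² + 5²) ≈ 7.0711, ∠N ≈ 45.00°
|D| = √(327689² + 5725²) ≈ 3.2774e+05, ∠D ≈ 1.00°
|G| = 7.0711 / 3.2774e+05 ≈ 2.1575e-05
Gain = 20 log₁₀(2.1575e-05) ≈ -93.32 dB

-93.3 dB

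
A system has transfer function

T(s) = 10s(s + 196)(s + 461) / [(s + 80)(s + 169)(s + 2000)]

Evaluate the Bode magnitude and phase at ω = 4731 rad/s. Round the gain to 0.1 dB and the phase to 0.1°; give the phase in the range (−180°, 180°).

19.3 dB, 18.0°

At s = jω = j4731:
zero (s+196): 196 + j4731 → |·| = √(196²+4731²) = √22420777 ≈ 4735.1, ∠ = arctan(4731/196) ≈ 87.63°
zero (s+461): 461 + j4731 → |·| = √(461²+4731²) = √22594882 ≈ 4753.4, ∠ = arctan(4731/461) ≈ 84.43°
zero at origin: s = j4731 → |·| = 4731, ∠ = 90.00°
pole (s+80): 80 + j4731 → |·| = √(80²+4731²) = √22388761 ≈ 4731.7, ∠ = arctan(4731/80) ≈ 89.03°
pole (s+169): 169 + j4731 → |·| = √(169²+4731²) = √22410922 ≈ 4734, ∠ = arctan(4731/169) ≈ 87.95°
pole (s+2000): 2000 + j4731 → |·| = √(2000²+4731²) = √26382361 ≈ 5136.4, ∠ = arctan(4731/2000) ≈ 67.08°
|T| = 10 · 1.0648e+11 / 1.1505e+11 ≈ 9.2551
Gain = 20 log₁₀(9.2551) ≈ 19.33 dB
∠T = 262.06° − 244.06° = 18.00°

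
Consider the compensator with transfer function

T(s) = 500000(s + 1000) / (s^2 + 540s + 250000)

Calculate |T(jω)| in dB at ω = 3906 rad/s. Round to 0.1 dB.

42.5 dB

At s = jω = j3906:
zero (s+1000): 1000 + j3906 → |·| = √(1000²+3906²) = √16256836 ≈ 4032, ∠ = arctan(3906/1000) ≈ 75.64°
quadratic: (j3906)² + 540·j3906 + 250000 = -15006836 + j2109240 → |·| ≈ 1.5154e+07, ∠ ≈ 172.00°
|T| = 500000 · 4032 / 1.5154e+07 ≈ 133.03
Gain = 20 log₁₀(133.03) ≈ 42.48 dB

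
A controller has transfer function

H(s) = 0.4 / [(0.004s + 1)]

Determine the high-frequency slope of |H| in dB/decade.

Each pole contributes −20 dB/decade at high frequency; each zero contributes +20 dB/decade.
Net: 0 zero(s) − 1 pole(s) → -20 dB/decade.

-20 dB/decade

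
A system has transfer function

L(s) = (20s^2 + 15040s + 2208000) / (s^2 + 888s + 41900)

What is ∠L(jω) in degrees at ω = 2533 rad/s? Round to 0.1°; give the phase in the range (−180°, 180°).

2.6°

Substitute s = j2533:
Numerator: 20(j2533)^2 + 15040(j2533) + 2208000 = -126113780 + j38096320
Denominator: (j2533)^2 + 888(j2533) + 41900 = -6374189 + j2249304
|N| = √(126113780² + 38096320²) ≈ 1.3174e+08, ∠N ≈ 163.19°
|D| = √(6374189² + 2249304²) ≈ 6.7594e+06, ∠D ≈ 160.56°
∠L = 163.19° − 160.56° = 2.63°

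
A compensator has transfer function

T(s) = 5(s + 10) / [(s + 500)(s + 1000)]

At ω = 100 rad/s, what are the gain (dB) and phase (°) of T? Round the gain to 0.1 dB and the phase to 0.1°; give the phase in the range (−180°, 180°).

-60.2 dB, 67.3°

At s = jω = j100:
zero (s+10): 10 + j100 → |·| = √(10²+100²) = √10100 ≈ 100.5, ∠ = arctan(100/10) ≈ 84.29°
pole (s+500): 500 + j100 → |·| = √(500²+100²) = √260000 ≈ 509.9, ∠ = arctan(100/500) ≈ 11.31°
pole (s+1000): 1000 + j100 → |·| = √(1000²+100²) = √1010000 ≈ 1005, ∠ = arctan(100/1000) ≈ 5.71°
|T| = 5 · 100.5 / 5.1245e+05 ≈ 0.00098058
Gain = 20 log₁₀(0.00098058) ≈ -60.17 dB
∠T = 84.29° − 17.02° = 67.27°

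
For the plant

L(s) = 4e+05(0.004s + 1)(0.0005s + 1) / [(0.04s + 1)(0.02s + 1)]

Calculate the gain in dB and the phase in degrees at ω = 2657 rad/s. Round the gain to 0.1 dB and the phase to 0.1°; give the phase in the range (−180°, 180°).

At ω = 2657 rad/s:
zero (1 + j2657·0.004) = 1 + j10.628 → |·| ≈ 10.675, ∠ ≈ 84.62°
zero (1 + j2657·0.0005) = 1 + j1.3285 → |·| ≈ 1.6628, ∠ ≈ 53.03°
pole (1 + j2657·0.04) = 1 + j106.28 → |·| ≈ 106.28, ∠ ≈ 89.46°
pole (1 + j2657·0.02) = 1 + j53.14 → |·| ≈ 53.149, ∠ ≈ 88.92°
|L| = 4e+05 · 10.675 · 1.6628 / (106.28 · 53.149) ≈ 1257
Gain = 20 log₁₀(1257) ≈ 61.99 dB
∠L = (84.62° + 53.03°) − (89.46° + 88.92°) = -40.73°

62.0 dB, -40.7°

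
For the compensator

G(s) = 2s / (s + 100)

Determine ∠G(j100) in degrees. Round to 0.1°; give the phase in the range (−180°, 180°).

At s = jω = j100:
zero at origin: s = j100 → |·| = 100, ∠ = 90.00°
pole (s+100): 100 + j100 → |·| = √(100²+100²) = √20000 ≈ 141.42, ∠ = arctan(100/100) ≈ 45.00°
∠G = 90.00° − 45.00° = 45.00°

45.0°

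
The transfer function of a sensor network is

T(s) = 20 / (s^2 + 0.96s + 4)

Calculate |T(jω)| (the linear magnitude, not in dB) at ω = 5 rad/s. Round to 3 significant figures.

At s = jω = j5:
quadratic: (j5)² + 0.96·j5 + 4 = -21 + j4.8 → |·| ≈ 21.542, ∠ ≈ 167.12°
|T| = 20 / 21.542 ≈ 0.92842

0.928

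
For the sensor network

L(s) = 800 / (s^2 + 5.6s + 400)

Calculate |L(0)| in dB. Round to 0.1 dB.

6.0 dB

L(0) = 800 / 400 = 2
20 log₁₀(2) ≈ 6.02 dB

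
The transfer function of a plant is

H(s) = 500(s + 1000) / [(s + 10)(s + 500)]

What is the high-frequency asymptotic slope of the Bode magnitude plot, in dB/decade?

-20 dB/decade

Each pole contributes −20 dB/decade at high frequency; each zero contributes +20 dB/decade.
Net: 1 zero(s) − 2 pole(s) → -20 dB/decade.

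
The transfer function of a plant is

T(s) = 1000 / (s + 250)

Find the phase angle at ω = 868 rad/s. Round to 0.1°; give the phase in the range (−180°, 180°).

-73.9°

At s = jω = j868:
pole (s+250): 250 + j868 → |·| = √(250²+868²) = √815924 ≈ 903.29, ∠ = arctan(868/250) ≈ 73.93°
∠T = 0.00° − 73.93° = -73.93°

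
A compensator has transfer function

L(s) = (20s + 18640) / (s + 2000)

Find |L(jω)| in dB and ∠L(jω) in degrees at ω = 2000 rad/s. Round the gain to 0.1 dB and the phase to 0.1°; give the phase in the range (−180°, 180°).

Substitute s = j2000:
Numerator: 20(j2000) + 18640 = 18640 + j40000
Denominator: (j2000) + 2000 = 2000 + j2000
|N| = √(18640² + 40000²) ≈ 44130, ∠N ≈ 65.01°
|D| = √(2000² + 2000²) ≈ 2828.4, ∠D ≈ 45.00°
|L| = 44130 / 2828.4 ≈ 15.602
Gain = 20 log₁₀(15.602) ≈ 23.86 dB
∠L = 65.01° − 45.00° = 20.01°

23.9 dB, 20.0°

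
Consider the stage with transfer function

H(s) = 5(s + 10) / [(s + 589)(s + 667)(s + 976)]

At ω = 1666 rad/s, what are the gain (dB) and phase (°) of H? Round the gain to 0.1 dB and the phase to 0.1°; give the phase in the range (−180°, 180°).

-117.3 dB, -108.7°

At s = jω = j1666:
zero (s+10): 10 + j1666 → |·| = √(10²+1666²) = √2775656 ≈ 1666, ∠ = arctan(1666/10) ≈ 89.66°
pole (s+589): 589 + j1666 → |·| = √(589²+1666²) = √3122477 ≈ 1767.1, ∠ = arctan(1666/589) ≈ 70.53°
pole (s+667): 667 + j1666 → |·| = √(667²+1666²) = √3220445 ≈ 1794.6, ∠ = arctan(1666/667) ≈ 68.18°
pole (s+976): 976 + j1666 → |·| = √(976²+1666²) = √3728132 ≈ 1930.8, ∠ = arctan(1666/976) ≈ 59.64°
|H| = 5 · 1666 / 6.123e+09 ≈ 1.3604e-06
Gain = 20 log₁₀(1.3604e-06) ≈ -117.33 dB
∠H = 89.66° − 198.35° = -108.69°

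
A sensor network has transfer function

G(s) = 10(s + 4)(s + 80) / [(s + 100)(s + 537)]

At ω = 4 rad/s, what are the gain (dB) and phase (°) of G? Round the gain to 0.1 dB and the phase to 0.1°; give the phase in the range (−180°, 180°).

At s = jω = j4:
zero (s+4): 4 + j4 → |·| = √(4²+4²) = √32 ≈ 5.6569, ∠ = arctan(4/4) ≈ 45.00°
zero (s+80): 80 + j4 → |·| = √(80²+4²) = √6416 ≈ 80.1, ∠ = arctan(4/80) ≈ 2.86°
pole (s+100): 100 + j4 → |·| = √(100²+4²) = √10016 ≈ 100.08, ∠ = arctan(4/100) ≈ 2.29°
pole (s+537): 537 + j4 → |·| = √(537²+4²) = √288385 ≈ 537.01, ∠ = arctan(4/537) ≈ 0.43°
|G| = 10 · 453.12 / 53744 ≈ 0.084311
Gain = 20 log₁₀(0.084311) ≈ -21.48 dB
∠G = 47.86° − 2.72° = 45.14°

-21.5 dB, 45.1°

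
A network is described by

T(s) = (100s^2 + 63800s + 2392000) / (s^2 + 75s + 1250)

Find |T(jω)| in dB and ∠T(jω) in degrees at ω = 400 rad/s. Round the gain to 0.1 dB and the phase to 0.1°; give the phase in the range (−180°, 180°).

Substitute s = j400:
Numerator: 100(j400)^2 + 63800(j400) + 2392000 = -13608000 + j25520000
Denominator: (j400)^2 + 75(j400) + 1250 = -158750 + j30000
|N| = √(13608000² + 25520000²) ≈ 2.8921e+07, ∠N ≈ 118.07°
|D| = √(158750² + 30000²) ≈ 1.6156e+05, ∠D ≈ 169.30°
|T| = 2.8921e+07 / 1.6156e+05 ≈ 179.01
Gain = 20 log₁₀(179.01) ≈ 45.06 dB
∠T = 118.07° − 169.30° = -51.23°

45.1 dB, -51.2°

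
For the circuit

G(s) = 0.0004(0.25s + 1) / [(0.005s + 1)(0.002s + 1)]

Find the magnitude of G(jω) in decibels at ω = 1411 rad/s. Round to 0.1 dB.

At ω = 1411 rad/s:
zero (1 + j1411·0.25) = 1 + j352.75 → |·| ≈ 352.75, ∠ ≈ 89.84°
pole (1 + j1411·0.005) = 1 + j7.055 → |·| ≈ 7.1255, ∠ ≈ 81.93°
pole (1 + j1411·0.002) = 1 + j2.822 → |·| ≈ 2.9939, ∠ ≈ 70.49°
|G| = 0.0004 · 352.75 / (7.1255 · 2.9939) ≈ 0.0066142
Gain = 20 log₁₀(0.0066142) ≈ -43.59 dB

-43.6 dB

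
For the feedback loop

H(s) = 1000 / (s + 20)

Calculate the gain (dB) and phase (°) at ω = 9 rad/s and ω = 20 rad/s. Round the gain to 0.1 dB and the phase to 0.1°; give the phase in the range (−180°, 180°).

At s = jω = j9:
pole (s+20): 20 + j9 → |·| = √(20²+9²) = √481 ≈ 21.932, ∠ = arctan(9/20) ≈ 24.23°
|H| = 1000 / 21.932 ≈ 45.595
Gain = 20 log₁₀(45.595) ≈ 33.18 dB
∠H = 0.00° − 24.23° = -24.23°

At s = jω = j20:
pole (s+20): 20 + j20 → |·| = √(20²+20²) = √800 ≈ 28.284, ∠ = arctan(20/20) ≈ 45.00°
|H| = 1000 / 28.284 ≈ 35.356
Gain = 20 log₁₀(35.356) ≈ 30.97 dB
∠H = 0.00° − 45.00° = -45.00°

ω = 9: 33.2 dB, -24.2°; ω = 20: 31.0 dB, -45.0°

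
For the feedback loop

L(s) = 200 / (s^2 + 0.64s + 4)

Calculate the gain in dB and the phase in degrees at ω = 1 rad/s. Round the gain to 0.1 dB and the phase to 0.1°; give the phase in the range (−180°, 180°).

At s = jω = j1:
quadratic: (j1)² + 0.64·j1 + 4 = 3 + j0.64 → |·| ≈ 3.0675, ∠ ≈ 12.04°
|L| = 200 / 3.0675 ≈ 65.2
Gain = 20 log₁₀(65.2) ≈ 36.28 dB
∠L = 0.00° − 12.04° = -12.04°

36.3 dB, -12.0°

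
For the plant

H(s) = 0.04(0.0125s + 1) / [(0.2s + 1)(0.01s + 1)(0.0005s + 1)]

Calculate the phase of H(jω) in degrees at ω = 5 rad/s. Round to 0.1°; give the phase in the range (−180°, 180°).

-44.4°

At ω = 5 rad/s:
zero (1 + j5·0.0125) = 1 + j0.0625 → |·| ≈ 1.002, ∠ ≈ 3.58°
pole (1 + j5·0.2) = 1 + j1 → |·| ≈ 1.4142, ∠ ≈ 45.00°
pole (1 + j5·0.01) = 1 + j0.05 → |·| ≈ 1.0012, ∠ ≈ 2.86°
pole (1 + j5·0.0005) = 1 + j0.0025 → |·| ≈ 1, ∠ ≈ 0.14°
∠H = (3.58°) − (45.00° + 2.86° + 0.14°) = -44.42°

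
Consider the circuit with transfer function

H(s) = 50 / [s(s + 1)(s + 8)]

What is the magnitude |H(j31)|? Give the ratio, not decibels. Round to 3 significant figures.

0.00162

At s = jω = j31:
pole (s+1): 1 + j31 → |·| = √(1²+31²) = √962 ≈ 31.016, ∠ = arctan(31/1) ≈ 88.15°
pole (s+8): 8 + j31 → |·| = √(8²+31²) = √1025 ≈ 32.016, ∠ = arctan(31/8) ≈ 75.53°
pole at origin: |s| = 31, ∠ = 90.00° (in denominator)
|H| = 50 / 30783 ≈ 0.0016243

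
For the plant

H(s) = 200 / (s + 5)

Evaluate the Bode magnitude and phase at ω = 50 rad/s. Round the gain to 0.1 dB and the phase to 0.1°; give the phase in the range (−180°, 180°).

At s = jω = j50:
pole (s+5): 5 + j50 → |·| = √(5²+50²) = √2525 ≈ 50.249, ∠ = arctan(50/5) ≈ 84.29°
|H| = 200 / 50.249 ≈ 3.9802
Gain = 20 log₁₀(3.9802) ≈ 12.00 dB
∠H = 0.00° − 84.29° = -84.29°

12.0 dB, -84.3°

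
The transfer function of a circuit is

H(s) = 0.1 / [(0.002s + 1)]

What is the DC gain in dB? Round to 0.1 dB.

H(0) = 0.1 · 1 / 1 = 0.1
20 log₁₀(0.1) ≈ -20.00 dB

-20.0 dB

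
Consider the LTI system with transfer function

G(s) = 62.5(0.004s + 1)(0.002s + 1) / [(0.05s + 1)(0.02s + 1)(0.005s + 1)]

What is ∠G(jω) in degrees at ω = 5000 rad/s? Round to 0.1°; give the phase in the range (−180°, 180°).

At ω = 5000 rad/s:
zero (1 + j5000·0.004) = 1 + j20 → |·| ≈ 20.025, ∠ ≈ 87.14°
zero (1 + j5000·0.002) = 1 + j10 → |·| ≈ 10.05, ∠ ≈ 84.29°
pole (1 + j5000·0.05) = 1 + j250 → |·| ≈ 250, ∠ ≈ 89.77°
pole (1 + j5000·0.02) = 1 + j100 → |·| ≈ 100, ∠ ≈ 89.43°
pole (1 + j5000·0.005) = 1 + j25 → |·| ≈ 25.02, ∠ ≈ 87.71°
∠G = (87.14° + 84.29°) − (89.77° + 89.43° + 87.71°) = -95.48°

-95.5°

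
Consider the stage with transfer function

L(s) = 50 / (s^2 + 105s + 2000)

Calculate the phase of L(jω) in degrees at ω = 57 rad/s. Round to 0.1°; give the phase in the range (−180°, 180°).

-101.8°

Substitute s = j57:
Numerator: 50 = 50 + j0
Denominator: (j57)^2 + 105(j57) + 2000 = -1249 + j5985
|N| = √(50² + 0²) ≈ 50, ∠N ≈ 0.00°
|D| = √(1249² + 5985²) ≈ 6113.9, ∠D ≈ 101.79°
∠L = 0.00° − 101.79° = -101.79°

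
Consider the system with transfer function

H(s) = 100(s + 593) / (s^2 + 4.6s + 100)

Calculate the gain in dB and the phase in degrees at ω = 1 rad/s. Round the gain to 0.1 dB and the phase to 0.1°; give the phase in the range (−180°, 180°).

At s = jω = j1:
zero (s+593): 593 + j1 → |·| = √(593²+1²) = √351650 ≈ 593, ∠ = arctan(1/593) ≈ 0.10°
quadratic: (j1)² + 4.6·j1 + 100 = 99 + j4.6 → |·| ≈ 99.107, ∠ ≈ 2.66°
|H| = 100 · 593 / 99.107 ≈ 598.34
Gain = 20 log₁₀(598.34) ≈ 55.54 dB
∠H = 0.10° − 2.66° = -2.56°

55.5 dB, -2.6°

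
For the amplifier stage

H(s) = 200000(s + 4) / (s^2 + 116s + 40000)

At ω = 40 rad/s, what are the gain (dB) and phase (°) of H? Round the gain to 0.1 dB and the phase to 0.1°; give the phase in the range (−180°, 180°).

At s = jω = j40:
zero (s+4): 4 + j40 → |·| = √(4²+40²) = √1616 ≈ 40.2, ∠ = arctan(40/4) ≈ 84.29°
quadratic: (j40)² + 116·j40 + 40000 = 38400 + j4640 → |·| ≈ 38679, ∠ ≈ 6.89°
|H| = 200000 · 40.2 / 38679 ≈ 207.86
Gain = 20 log₁₀(207.86) ≈ 46.36 dB
∠H = 84.29° − 6.89° = 77.40°

46.4 dB, 77.4°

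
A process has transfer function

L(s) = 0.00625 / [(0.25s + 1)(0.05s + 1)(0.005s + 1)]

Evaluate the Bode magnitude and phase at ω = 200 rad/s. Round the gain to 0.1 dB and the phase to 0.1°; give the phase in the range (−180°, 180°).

At ω = 200 rad/s:
pole (1 + j200·0.25) = 1 + j50 → |·| ≈ 50.01, ∠ ≈ 88.85°
pole (1 + j200·0.05) = 1 + j10 → |·| ≈ 10.05, ∠ ≈ 84.29°
pole (1 + j200·0.005) = 1 + j1 → |·| ≈ 1.4142, ∠ ≈ 45.00°
|L| = 0.00625 · 1 / (50.01 · 10.05 · 1.4142) ≈ 8.7932e-06
Gain = 20 log₁₀(8.7932e-06) ≈ -101.12 dB
∠L = (0°) − (88.85° + 84.29° + 45.00°) = -218.14° ≡ 141.86° (principal value)

-101.1 dB, 141.9°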